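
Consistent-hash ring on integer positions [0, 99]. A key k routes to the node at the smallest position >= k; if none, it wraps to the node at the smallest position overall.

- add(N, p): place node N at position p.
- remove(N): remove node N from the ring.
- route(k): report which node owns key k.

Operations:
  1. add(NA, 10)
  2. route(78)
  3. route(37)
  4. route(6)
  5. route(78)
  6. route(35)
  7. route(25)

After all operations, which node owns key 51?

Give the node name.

Op 1: add NA@10 -> ring=[10:NA]
Op 2: route key 78: none >= 78, wrap to smallest pos 10 -> NA
Op 3: route key 37: none >= 37, wrap to smallest pos 10 -> NA
Op 4: route key 6: smallest pos >= 6 is 10 -> NA
Op 5: route key 78: none >= 78, wrap to smallest pos 10 -> NA
Op 6: route key 35: none >= 35, wrap to smallest pos 10 -> NA
Op 7: route key 25: none >= 25, wrap to smallest pos 10 -> NA
Final route key 51: none >= 51, wrap to smallest pos 10 -> NA

Answer: NA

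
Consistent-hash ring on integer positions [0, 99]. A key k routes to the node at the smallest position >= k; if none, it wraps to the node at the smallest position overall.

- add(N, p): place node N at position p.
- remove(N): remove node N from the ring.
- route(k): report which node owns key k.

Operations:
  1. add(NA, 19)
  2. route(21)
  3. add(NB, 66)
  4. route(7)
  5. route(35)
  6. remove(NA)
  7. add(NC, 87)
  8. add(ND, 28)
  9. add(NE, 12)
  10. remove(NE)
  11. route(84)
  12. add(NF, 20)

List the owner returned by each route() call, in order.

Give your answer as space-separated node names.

Answer: NA NA NB NC

Derivation:
Op 1: add NA@19 -> ring=[19:NA]
Op 2: route key 21: none >= 21, wrap to smallest pos 19 -> NA
Op 3: add NB@66 -> ring=[19:NA,66:NB]
Op 4: route key 7: smallest pos >= 7 is 19 -> NA
Op 5: route key 35: smallest pos >= 35 is 66 -> NB
Op 6: remove NA -> ring=[66:NB]
Op 7: add NC@87 -> ring=[66:NB,87:NC]
Op 8: add ND@28 -> ring=[28:ND,66:NB,87:NC]
Op 9: add NE@12 -> ring=[12:NE,28:ND,66:NB,87:NC]
Op 10: remove NE -> ring=[28:ND,66:NB,87:NC]
Op 11: route key 84: smallest pos >= 84 is 87 -> NC
Op 12: add NF@20 -> ring=[20:NF,28:ND,66:NB,87:NC]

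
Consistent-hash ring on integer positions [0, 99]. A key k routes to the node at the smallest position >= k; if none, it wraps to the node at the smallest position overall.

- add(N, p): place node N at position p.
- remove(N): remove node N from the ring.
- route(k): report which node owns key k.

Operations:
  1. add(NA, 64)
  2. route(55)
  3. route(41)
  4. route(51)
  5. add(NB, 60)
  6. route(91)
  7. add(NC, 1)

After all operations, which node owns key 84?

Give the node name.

Answer: NC

Derivation:
Op 1: add NA@64 -> ring=[64:NA]
Op 2: route key 55: smallest pos >= 55 is 64 -> NA
Op 3: route key 41: smallest pos >= 41 is 64 -> NA
Op 4: route key 51: smallest pos >= 51 is 64 -> NA
Op 5: add NB@60 -> ring=[60:NB,64:NA]
Op 6: route key 91: none >= 91, wrap to smallest pos 60 -> NB
Op 7: add NC@1 -> ring=[1:NC,60:NB,64:NA]
Final route key 84: none >= 84, wrap to smallest pos 1 -> NC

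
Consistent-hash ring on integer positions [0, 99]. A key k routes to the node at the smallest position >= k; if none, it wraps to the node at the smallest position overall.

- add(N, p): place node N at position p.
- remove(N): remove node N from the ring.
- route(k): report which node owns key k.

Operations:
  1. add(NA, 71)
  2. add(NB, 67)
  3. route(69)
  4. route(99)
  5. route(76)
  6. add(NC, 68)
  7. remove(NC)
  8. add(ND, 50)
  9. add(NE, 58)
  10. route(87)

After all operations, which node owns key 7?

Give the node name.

Answer: ND

Derivation:
Op 1: add NA@71 -> ring=[71:NA]
Op 2: add NB@67 -> ring=[67:NB,71:NA]
Op 3: route key 69: smallest pos >= 69 is 71 -> NA
Op 4: route key 99: none >= 99, wrap to smallest pos 67 -> NB
Op 5: route key 76: none >= 76, wrap to smallest pos 67 -> NB
Op 6: add NC@68 -> ring=[67:NB,68:NC,71:NA]
Op 7: remove NC -> ring=[67:NB,71:NA]
Op 8: add ND@50 -> ring=[50:ND,67:NB,71:NA]
Op 9: add NE@58 -> ring=[50:ND,58:NE,67:NB,71:NA]
Op 10: route key 87: none >= 87, wrap to smallest pos 50 -> ND
Final route key 7: smallest pos >= 7 is 50 -> ND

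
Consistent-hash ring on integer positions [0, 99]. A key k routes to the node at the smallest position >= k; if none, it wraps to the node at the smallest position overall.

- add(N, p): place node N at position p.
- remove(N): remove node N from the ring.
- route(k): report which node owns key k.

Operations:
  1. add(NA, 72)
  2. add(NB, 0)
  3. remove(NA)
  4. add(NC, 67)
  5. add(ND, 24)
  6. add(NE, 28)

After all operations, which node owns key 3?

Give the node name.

Op 1: add NA@72 -> ring=[72:NA]
Op 2: add NB@0 -> ring=[0:NB,72:NA]
Op 3: remove NA -> ring=[0:NB]
Op 4: add NC@67 -> ring=[0:NB,67:NC]
Op 5: add ND@24 -> ring=[0:NB,24:ND,67:NC]
Op 6: add NE@28 -> ring=[0:NB,24:ND,28:NE,67:NC]
Final route key 3: smallest pos >= 3 is 24 -> ND

Answer: ND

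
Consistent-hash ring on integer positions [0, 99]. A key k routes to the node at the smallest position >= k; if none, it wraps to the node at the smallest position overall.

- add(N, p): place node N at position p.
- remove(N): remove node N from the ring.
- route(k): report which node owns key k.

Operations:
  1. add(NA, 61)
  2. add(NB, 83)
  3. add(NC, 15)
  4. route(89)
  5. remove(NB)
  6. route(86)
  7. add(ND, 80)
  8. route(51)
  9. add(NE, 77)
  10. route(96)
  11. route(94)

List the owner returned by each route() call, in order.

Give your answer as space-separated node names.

Op 1: add NA@61 -> ring=[61:NA]
Op 2: add NB@83 -> ring=[61:NA,83:NB]
Op 3: add NC@15 -> ring=[15:NC,61:NA,83:NB]
Op 4: route key 89: none >= 89, wrap to smallest pos 15 -> NC
Op 5: remove NB -> ring=[15:NC,61:NA]
Op 6: route key 86: none >= 86, wrap to smallest pos 15 -> NC
Op 7: add ND@80 -> ring=[15:NC,61:NA,80:ND]
Op 8: route key 51: smallest pos >= 51 is 61 -> NA
Op 9: add NE@77 -> ring=[15:NC,61:NA,77:NE,80:ND]
Op 10: route key 96: none >= 96, wrap to smallest pos 15 -> NC
Op 11: route key 94: none >= 94, wrap to smallest pos 15 -> NC

Answer: NC NC NA NC NC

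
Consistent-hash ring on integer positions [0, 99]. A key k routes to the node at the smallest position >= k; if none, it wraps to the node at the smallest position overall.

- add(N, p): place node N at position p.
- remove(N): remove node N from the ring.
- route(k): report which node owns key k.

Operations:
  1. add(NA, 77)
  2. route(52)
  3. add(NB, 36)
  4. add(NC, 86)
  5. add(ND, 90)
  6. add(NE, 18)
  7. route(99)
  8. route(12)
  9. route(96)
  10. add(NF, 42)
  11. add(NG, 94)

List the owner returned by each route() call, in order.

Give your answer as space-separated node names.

Op 1: add NA@77 -> ring=[77:NA]
Op 2: route key 52: smallest pos >= 52 is 77 -> NA
Op 3: add NB@36 -> ring=[36:NB,77:NA]
Op 4: add NC@86 -> ring=[36:NB,77:NA,86:NC]
Op 5: add ND@90 -> ring=[36:NB,77:NA,86:NC,90:ND]
Op 6: add NE@18 -> ring=[18:NE,36:NB,77:NA,86:NC,90:ND]
Op 7: route key 99: none >= 99, wrap to smallest pos 18 -> NE
Op 8: route key 12: smallest pos >= 12 is 18 -> NE
Op 9: route key 96: none >= 96, wrap to smallest pos 18 -> NE
Op 10: add NF@42 -> ring=[18:NE,36:NB,42:NF,77:NA,86:NC,90:ND]
Op 11: add NG@94 -> ring=[18:NE,36:NB,42:NF,77:NA,86:NC,90:ND,94:NG]

Answer: NA NE NE NE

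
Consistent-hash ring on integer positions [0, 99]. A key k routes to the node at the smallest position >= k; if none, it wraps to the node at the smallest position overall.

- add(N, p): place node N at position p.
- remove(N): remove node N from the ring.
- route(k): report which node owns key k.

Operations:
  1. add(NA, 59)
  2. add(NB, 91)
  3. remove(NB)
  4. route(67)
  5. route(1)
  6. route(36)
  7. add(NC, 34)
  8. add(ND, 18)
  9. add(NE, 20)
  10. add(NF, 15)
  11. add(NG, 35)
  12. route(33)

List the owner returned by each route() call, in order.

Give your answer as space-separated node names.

Op 1: add NA@59 -> ring=[59:NA]
Op 2: add NB@91 -> ring=[59:NA,91:NB]
Op 3: remove NB -> ring=[59:NA]
Op 4: route key 67: none >= 67, wrap to smallest pos 59 -> NA
Op 5: route key 1: smallest pos >= 1 is 59 -> NA
Op 6: route key 36: smallest pos >= 36 is 59 -> NA
Op 7: add NC@34 -> ring=[34:NC,59:NA]
Op 8: add ND@18 -> ring=[18:ND,34:NC,59:NA]
Op 9: add NE@20 -> ring=[18:ND,20:NE,34:NC,59:NA]
Op 10: add NF@15 -> ring=[15:NF,18:ND,20:NE,34:NC,59:NA]
Op 11: add NG@35 -> ring=[15:NF,18:ND,20:NE,34:NC,35:NG,59:NA]
Op 12: route key 33: smallest pos >= 33 is 34 -> NC

Answer: NA NA NA NC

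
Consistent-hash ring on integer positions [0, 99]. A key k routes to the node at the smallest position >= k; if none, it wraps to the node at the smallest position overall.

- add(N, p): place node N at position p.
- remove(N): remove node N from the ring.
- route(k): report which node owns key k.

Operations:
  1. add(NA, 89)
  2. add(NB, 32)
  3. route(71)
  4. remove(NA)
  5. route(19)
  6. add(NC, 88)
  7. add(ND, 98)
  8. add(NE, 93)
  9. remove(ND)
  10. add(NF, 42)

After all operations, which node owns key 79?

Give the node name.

Op 1: add NA@89 -> ring=[89:NA]
Op 2: add NB@32 -> ring=[32:NB,89:NA]
Op 3: route key 71: smallest pos >= 71 is 89 -> NA
Op 4: remove NA -> ring=[32:NB]
Op 5: route key 19: smallest pos >= 19 is 32 -> NB
Op 6: add NC@88 -> ring=[32:NB,88:NC]
Op 7: add ND@98 -> ring=[32:NB,88:NC,98:ND]
Op 8: add NE@93 -> ring=[32:NB,88:NC,93:NE,98:ND]
Op 9: remove ND -> ring=[32:NB,88:NC,93:NE]
Op 10: add NF@42 -> ring=[32:NB,42:NF,88:NC,93:NE]
Final route key 79: smallest pos >= 79 is 88 -> NC

Answer: NC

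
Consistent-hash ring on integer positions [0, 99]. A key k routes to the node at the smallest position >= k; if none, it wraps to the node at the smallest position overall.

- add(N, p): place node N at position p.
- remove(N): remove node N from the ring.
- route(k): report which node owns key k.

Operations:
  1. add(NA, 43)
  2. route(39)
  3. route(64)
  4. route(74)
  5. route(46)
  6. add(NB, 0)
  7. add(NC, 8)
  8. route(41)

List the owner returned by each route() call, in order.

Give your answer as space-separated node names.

Answer: NA NA NA NA NA

Derivation:
Op 1: add NA@43 -> ring=[43:NA]
Op 2: route key 39: smallest pos >= 39 is 43 -> NA
Op 3: route key 64: none >= 64, wrap to smallest pos 43 -> NA
Op 4: route key 74: none >= 74, wrap to smallest pos 43 -> NA
Op 5: route key 46: none >= 46, wrap to smallest pos 43 -> NA
Op 6: add NB@0 -> ring=[0:NB,43:NA]
Op 7: add NC@8 -> ring=[0:NB,8:NC,43:NA]
Op 8: route key 41: smallest pos >= 41 is 43 -> NA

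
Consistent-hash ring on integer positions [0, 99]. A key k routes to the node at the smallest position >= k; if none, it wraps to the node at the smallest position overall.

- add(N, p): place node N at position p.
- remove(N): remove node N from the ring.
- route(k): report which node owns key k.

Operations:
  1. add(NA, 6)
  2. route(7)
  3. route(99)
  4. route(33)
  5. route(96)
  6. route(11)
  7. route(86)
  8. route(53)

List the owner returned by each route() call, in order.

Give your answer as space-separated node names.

Op 1: add NA@6 -> ring=[6:NA]
Op 2: route key 7: none >= 7, wrap to smallest pos 6 -> NA
Op 3: route key 99: none >= 99, wrap to smallest pos 6 -> NA
Op 4: route key 33: none >= 33, wrap to smallest pos 6 -> NA
Op 5: route key 96: none >= 96, wrap to smallest pos 6 -> NA
Op 6: route key 11: none >= 11, wrap to smallest pos 6 -> NA
Op 7: route key 86: none >= 86, wrap to smallest pos 6 -> NA
Op 8: route key 53: none >= 53, wrap to smallest pos 6 -> NA

Answer: NA NA NA NA NA NA NA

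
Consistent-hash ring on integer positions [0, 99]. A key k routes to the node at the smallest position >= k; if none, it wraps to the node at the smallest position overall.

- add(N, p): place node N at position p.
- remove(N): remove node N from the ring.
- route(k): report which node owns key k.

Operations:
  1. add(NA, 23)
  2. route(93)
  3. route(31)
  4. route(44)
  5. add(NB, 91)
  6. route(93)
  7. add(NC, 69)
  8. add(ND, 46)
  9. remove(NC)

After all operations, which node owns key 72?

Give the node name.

Op 1: add NA@23 -> ring=[23:NA]
Op 2: route key 93: none >= 93, wrap to smallest pos 23 -> NA
Op 3: route key 31: none >= 31, wrap to smallest pos 23 -> NA
Op 4: route key 44: none >= 44, wrap to smallest pos 23 -> NA
Op 5: add NB@91 -> ring=[23:NA,91:NB]
Op 6: route key 93: none >= 93, wrap to smallest pos 23 -> NA
Op 7: add NC@69 -> ring=[23:NA,69:NC,91:NB]
Op 8: add ND@46 -> ring=[23:NA,46:ND,69:NC,91:NB]
Op 9: remove NC -> ring=[23:NA,46:ND,91:NB]
Final route key 72: smallest pos >= 72 is 91 -> NB

Answer: NB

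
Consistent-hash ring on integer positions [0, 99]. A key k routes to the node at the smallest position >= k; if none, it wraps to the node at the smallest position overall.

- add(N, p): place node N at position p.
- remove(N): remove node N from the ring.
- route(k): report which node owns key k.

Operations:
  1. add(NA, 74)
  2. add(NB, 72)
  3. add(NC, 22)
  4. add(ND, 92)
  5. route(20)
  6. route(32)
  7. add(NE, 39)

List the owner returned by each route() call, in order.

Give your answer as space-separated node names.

Answer: NC NB

Derivation:
Op 1: add NA@74 -> ring=[74:NA]
Op 2: add NB@72 -> ring=[72:NB,74:NA]
Op 3: add NC@22 -> ring=[22:NC,72:NB,74:NA]
Op 4: add ND@92 -> ring=[22:NC,72:NB,74:NA,92:ND]
Op 5: route key 20: smallest pos >= 20 is 22 -> NC
Op 6: route key 32: smallest pos >= 32 is 72 -> NB
Op 7: add NE@39 -> ring=[22:NC,39:NE,72:NB,74:NA,92:ND]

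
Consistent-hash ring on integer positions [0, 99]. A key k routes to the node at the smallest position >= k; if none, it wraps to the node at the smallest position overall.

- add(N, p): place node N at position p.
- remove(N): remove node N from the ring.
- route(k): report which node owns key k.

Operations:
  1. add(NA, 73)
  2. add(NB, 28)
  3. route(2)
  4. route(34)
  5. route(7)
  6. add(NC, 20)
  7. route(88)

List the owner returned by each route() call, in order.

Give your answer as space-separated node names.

Answer: NB NA NB NC

Derivation:
Op 1: add NA@73 -> ring=[73:NA]
Op 2: add NB@28 -> ring=[28:NB,73:NA]
Op 3: route key 2: smallest pos >= 2 is 28 -> NB
Op 4: route key 34: smallest pos >= 34 is 73 -> NA
Op 5: route key 7: smallest pos >= 7 is 28 -> NB
Op 6: add NC@20 -> ring=[20:NC,28:NB,73:NA]
Op 7: route key 88: none >= 88, wrap to smallest pos 20 -> NC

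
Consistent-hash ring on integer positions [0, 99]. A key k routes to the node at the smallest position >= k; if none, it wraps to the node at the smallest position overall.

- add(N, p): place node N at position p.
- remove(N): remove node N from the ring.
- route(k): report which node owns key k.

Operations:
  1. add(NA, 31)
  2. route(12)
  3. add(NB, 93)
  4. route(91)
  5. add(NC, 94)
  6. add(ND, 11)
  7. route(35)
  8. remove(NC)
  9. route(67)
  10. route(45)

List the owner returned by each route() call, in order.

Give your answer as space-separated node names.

Op 1: add NA@31 -> ring=[31:NA]
Op 2: route key 12: smallest pos >= 12 is 31 -> NA
Op 3: add NB@93 -> ring=[31:NA,93:NB]
Op 4: route key 91: smallest pos >= 91 is 93 -> NB
Op 5: add NC@94 -> ring=[31:NA,93:NB,94:NC]
Op 6: add ND@11 -> ring=[11:ND,31:NA,93:NB,94:NC]
Op 7: route key 35: smallest pos >= 35 is 93 -> NB
Op 8: remove NC -> ring=[11:ND,31:NA,93:NB]
Op 9: route key 67: smallest pos >= 67 is 93 -> NB
Op 10: route key 45: smallest pos >= 45 is 93 -> NB

Answer: NA NB NB NB NB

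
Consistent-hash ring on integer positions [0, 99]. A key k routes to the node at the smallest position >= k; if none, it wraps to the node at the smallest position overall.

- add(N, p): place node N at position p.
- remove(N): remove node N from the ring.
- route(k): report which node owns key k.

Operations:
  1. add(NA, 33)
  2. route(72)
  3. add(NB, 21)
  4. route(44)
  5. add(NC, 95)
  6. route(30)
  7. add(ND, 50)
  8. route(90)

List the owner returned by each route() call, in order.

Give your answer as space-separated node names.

Op 1: add NA@33 -> ring=[33:NA]
Op 2: route key 72: none >= 72, wrap to smallest pos 33 -> NA
Op 3: add NB@21 -> ring=[21:NB,33:NA]
Op 4: route key 44: none >= 44, wrap to smallest pos 21 -> NB
Op 5: add NC@95 -> ring=[21:NB,33:NA,95:NC]
Op 6: route key 30: smallest pos >= 30 is 33 -> NA
Op 7: add ND@50 -> ring=[21:NB,33:NA,50:ND,95:NC]
Op 8: route key 90: smallest pos >= 90 is 95 -> NC

Answer: NA NB NA NC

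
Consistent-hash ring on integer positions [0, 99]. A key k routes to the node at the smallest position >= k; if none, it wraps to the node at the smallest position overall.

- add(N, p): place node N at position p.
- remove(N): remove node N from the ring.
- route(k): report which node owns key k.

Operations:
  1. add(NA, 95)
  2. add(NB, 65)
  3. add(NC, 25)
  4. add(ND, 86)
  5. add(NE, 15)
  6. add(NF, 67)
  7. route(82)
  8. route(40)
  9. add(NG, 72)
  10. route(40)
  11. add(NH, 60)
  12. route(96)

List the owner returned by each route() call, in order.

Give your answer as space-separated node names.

Op 1: add NA@95 -> ring=[95:NA]
Op 2: add NB@65 -> ring=[65:NB,95:NA]
Op 3: add NC@25 -> ring=[25:NC,65:NB,95:NA]
Op 4: add ND@86 -> ring=[25:NC,65:NB,86:ND,95:NA]
Op 5: add NE@15 -> ring=[15:NE,25:NC,65:NB,86:ND,95:NA]
Op 6: add NF@67 -> ring=[15:NE,25:NC,65:NB,67:NF,86:ND,95:NA]
Op 7: route key 82: smallest pos >= 82 is 86 -> ND
Op 8: route key 40: smallest pos >= 40 is 65 -> NB
Op 9: add NG@72 -> ring=[15:NE,25:NC,65:NB,67:NF,72:NG,86:ND,95:NA]
Op 10: route key 40: smallest pos >= 40 is 65 -> NB
Op 11: add NH@60 -> ring=[15:NE,25:NC,60:NH,65:NB,67:NF,72:NG,86:ND,95:NA]
Op 12: route key 96: none >= 96, wrap to smallest pos 15 -> NE

Answer: ND NB NB NE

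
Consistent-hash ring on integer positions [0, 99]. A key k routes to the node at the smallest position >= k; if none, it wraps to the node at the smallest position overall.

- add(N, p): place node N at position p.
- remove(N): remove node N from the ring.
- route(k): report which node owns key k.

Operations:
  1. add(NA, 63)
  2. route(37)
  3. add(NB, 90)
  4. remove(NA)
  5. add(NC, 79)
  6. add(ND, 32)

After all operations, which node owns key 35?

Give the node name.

Answer: NC

Derivation:
Op 1: add NA@63 -> ring=[63:NA]
Op 2: route key 37: smallest pos >= 37 is 63 -> NA
Op 3: add NB@90 -> ring=[63:NA,90:NB]
Op 4: remove NA -> ring=[90:NB]
Op 5: add NC@79 -> ring=[79:NC,90:NB]
Op 6: add ND@32 -> ring=[32:ND,79:NC,90:NB]
Final route key 35: smallest pos >= 35 is 79 -> NC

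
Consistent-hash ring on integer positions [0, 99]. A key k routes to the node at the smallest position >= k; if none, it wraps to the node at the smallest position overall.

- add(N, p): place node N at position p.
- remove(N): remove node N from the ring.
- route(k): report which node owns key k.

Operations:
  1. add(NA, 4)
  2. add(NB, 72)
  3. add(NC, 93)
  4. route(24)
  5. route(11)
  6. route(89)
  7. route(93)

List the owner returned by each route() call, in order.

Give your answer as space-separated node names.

Answer: NB NB NC NC

Derivation:
Op 1: add NA@4 -> ring=[4:NA]
Op 2: add NB@72 -> ring=[4:NA,72:NB]
Op 3: add NC@93 -> ring=[4:NA,72:NB,93:NC]
Op 4: route key 24: smallest pos >= 24 is 72 -> NB
Op 5: route key 11: smallest pos >= 11 is 72 -> NB
Op 6: route key 89: smallest pos >= 89 is 93 -> NC
Op 7: route key 93: smallest pos >= 93 is 93 -> NC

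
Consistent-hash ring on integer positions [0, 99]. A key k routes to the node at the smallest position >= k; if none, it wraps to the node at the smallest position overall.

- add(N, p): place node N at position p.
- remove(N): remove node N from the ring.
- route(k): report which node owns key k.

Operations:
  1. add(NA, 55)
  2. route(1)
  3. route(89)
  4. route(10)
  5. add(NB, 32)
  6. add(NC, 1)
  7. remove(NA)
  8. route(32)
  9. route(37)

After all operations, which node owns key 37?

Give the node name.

Answer: NC

Derivation:
Op 1: add NA@55 -> ring=[55:NA]
Op 2: route key 1: smallest pos >= 1 is 55 -> NA
Op 3: route key 89: none >= 89, wrap to smallest pos 55 -> NA
Op 4: route key 10: smallest pos >= 10 is 55 -> NA
Op 5: add NB@32 -> ring=[32:NB,55:NA]
Op 6: add NC@1 -> ring=[1:NC,32:NB,55:NA]
Op 7: remove NA -> ring=[1:NC,32:NB]
Op 8: route key 32: smallest pos >= 32 is 32 -> NB
Op 9: route key 37: none >= 37, wrap to smallest pos 1 -> NC
Final route key 37: none >= 37, wrap to smallest pos 1 -> NC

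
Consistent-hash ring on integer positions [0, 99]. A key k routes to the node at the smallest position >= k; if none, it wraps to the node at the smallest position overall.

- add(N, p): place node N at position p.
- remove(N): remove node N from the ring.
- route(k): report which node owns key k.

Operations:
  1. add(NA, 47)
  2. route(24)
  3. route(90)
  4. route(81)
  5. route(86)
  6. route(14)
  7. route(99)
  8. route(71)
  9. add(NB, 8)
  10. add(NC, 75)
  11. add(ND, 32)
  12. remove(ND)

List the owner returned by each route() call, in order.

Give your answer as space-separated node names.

Answer: NA NA NA NA NA NA NA

Derivation:
Op 1: add NA@47 -> ring=[47:NA]
Op 2: route key 24: smallest pos >= 24 is 47 -> NA
Op 3: route key 90: none >= 90, wrap to smallest pos 47 -> NA
Op 4: route key 81: none >= 81, wrap to smallest pos 47 -> NA
Op 5: route key 86: none >= 86, wrap to smallest pos 47 -> NA
Op 6: route key 14: smallest pos >= 14 is 47 -> NA
Op 7: route key 99: none >= 99, wrap to smallest pos 47 -> NA
Op 8: route key 71: none >= 71, wrap to smallest pos 47 -> NA
Op 9: add NB@8 -> ring=[8:NB,47:NA]
Op 10: add NC@75 -> ring=[8:NB,47:NA,75:NC]
Op 11: add ND@32 -> ring=[8:NB,32:ND,47:NA,75:NC]
Op 12: remove ND -> ring=[8:NB,47:NA,75:NC]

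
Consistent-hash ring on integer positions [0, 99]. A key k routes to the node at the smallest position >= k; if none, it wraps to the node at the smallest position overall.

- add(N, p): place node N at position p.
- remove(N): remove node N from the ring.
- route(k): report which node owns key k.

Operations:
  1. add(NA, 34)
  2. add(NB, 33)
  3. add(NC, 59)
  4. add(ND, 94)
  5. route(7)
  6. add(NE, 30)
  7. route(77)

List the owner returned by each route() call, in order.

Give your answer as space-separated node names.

Op 1: add NA@34 -> ring=[34:NA]
Op 2: add NB@33 -> ring=[33:NB,34:NA]
Op 3: add NC@59 -> ring=[33:NB,34:NA,59:NC]
Op 4: add ND@94 -> ring=[33:NB,34:NA,59:NC,94:ND]
Op 5: route key 7: smallest pos >= 7 is 33 -> NB
Op 6: add NE@30 -> ring=[30:NE,33:NB,34:NA,59:NC,94:ND]
Op 7: route key 77: smallest pos >= 77 is 94 -> ND

Answer: NB ND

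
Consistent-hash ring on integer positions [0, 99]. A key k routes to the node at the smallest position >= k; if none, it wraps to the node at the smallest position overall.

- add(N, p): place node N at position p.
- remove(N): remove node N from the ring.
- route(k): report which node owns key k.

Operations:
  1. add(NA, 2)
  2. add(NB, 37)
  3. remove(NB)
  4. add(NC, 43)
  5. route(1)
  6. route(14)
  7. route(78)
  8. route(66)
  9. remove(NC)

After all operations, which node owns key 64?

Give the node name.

Answer: NA

Derivation:
Op 1: add NA@2 -> ring=[2:NA]
Op 2: add NB@37 -> ring=[2:NA,37:NB]
Op 3: remove NB -> ring=[2:NA]
Op 4: add NC@43 -> ring=[2:NA,43:NC]
Op 5: route key 1: smallest pos >= 1 is 2 -> NA
Op 6: route key 14: smallest pos >= 14 is 43 -> NC
Op 7: route key 78: none >= 78, wrap to smallest pos 2 -> NA
Op 8: route key 66: none >= 66, wrap to smallest pos 2 -> NA
Op 9: remove NC -> ring=[2:NA]
Final route key 64: none >= 64, wrap to smallest pos 2 -> NA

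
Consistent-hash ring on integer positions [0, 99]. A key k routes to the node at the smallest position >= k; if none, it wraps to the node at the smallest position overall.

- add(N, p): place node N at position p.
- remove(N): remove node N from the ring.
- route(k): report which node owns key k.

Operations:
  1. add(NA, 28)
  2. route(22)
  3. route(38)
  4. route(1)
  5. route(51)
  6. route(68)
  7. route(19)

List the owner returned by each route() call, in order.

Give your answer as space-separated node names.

Answer: NA NA NA NA NA NA

Derivation:
Op 1: add NA@28 -> ring=[28:NA]
Op 2: route key 22: smallest pos >= 22 is 28 -> NA
Op 3: route key 38: none >= 38, wrap to smallest pos 28 -> NA
Op 4: route key 1: smallest pos >= 1 is 28 -> NA
Op 5: route key 51: none >= 51, wrap to smallest pos 28 -> NA
Op 6: route key 68: none >= 68, wrap to smallest pos 28 -> NA
Op 7: route key 19: smallest pos >= 19 is 28 -> NA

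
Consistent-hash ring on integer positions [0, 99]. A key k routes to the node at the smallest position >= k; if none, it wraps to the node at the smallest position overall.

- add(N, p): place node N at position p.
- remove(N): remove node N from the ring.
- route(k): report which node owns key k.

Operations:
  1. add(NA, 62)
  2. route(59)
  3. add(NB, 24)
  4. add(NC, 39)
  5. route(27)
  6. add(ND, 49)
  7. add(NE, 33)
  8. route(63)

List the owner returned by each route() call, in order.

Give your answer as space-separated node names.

Answer: NA NC NB

Derivation:
Op 1: add NA@62 -> ring=[62:NA]
Op 2: route key 59: smallest pos >= 59 is 62 -> NA
Op 3: add NB@24 -> ring=[24:NB,62:NA]
Op 4: add NC@39 -> ring=[24:NB,39:NC,62:NA]
Op 5: route key 27: smallest pos >= 27 is 39 -> NC
Op 6: add ND@49 -> ring=[24:NB,39:NC,49:ND,62:NA]
Op 7: add NE@33 -> ring=[24:NB,33:NE,39:NC,49:ND,62:NA]
Op 8: route key 63: none >= 63, wrap to smallest pos 24 -> NB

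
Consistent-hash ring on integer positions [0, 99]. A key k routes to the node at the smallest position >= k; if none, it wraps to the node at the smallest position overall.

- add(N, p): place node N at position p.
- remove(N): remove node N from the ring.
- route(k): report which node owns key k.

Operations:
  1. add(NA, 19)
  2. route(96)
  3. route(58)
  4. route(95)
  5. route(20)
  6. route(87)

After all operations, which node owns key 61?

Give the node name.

Op 1: add NA@19 -> ring=[19:NA]
Op 2: route key 96: none >= 96, wrap to smallest pos 19 -> NA
Op 3: route key 58: none >= 58, wrap to smallest pos 19 -> NA
Op 4: route key 95: none >= 95, wrap to smallest pos 19 -> NA
Op 5: route key 20: none >= 20, wrap to smallest pos 19 -> NA
Op 6: route key 87: none >= 87, wrap to smallest pos 19 -> NA
Final route key 61: none >= 61, wrap to smallest pos 19 -> NA

Answer: NA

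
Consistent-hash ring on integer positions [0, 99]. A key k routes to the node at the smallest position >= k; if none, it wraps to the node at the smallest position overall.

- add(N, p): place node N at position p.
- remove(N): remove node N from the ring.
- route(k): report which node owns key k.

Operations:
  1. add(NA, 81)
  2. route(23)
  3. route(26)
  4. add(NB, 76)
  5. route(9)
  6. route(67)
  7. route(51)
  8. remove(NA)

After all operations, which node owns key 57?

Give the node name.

Op 1: add NA@81 -> ring=[81:NA]
Op 2: route key 23: smallest pos >= 23 is 81 -> NA
Op 3: route key 26: smallest pos >= 26 is 81 -> NA
Op 4: add NB@76 -> ring=[76:NB,81:NA]
Op 5: route key 9: smallest pos >= 9 is 76 -> NB
Op 6: route key 67: smallest pos >= 67 is 76 -> NB
Op 7: route key 51: smallest pos >= 51 is 76 -> NB
Op 8: remove NA -> ring=[76:NB]
Final route key 57: smallest pos >= 57 is 76 -> NB

Answer: NB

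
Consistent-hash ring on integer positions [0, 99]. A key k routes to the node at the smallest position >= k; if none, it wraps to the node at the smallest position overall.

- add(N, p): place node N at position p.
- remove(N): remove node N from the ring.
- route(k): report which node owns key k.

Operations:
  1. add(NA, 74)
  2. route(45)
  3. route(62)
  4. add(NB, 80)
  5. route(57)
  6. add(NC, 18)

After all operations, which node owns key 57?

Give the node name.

Answer: NA

Derivation:
Op 1: add NA@74 -> ring=[74:NA]
Op 2: route key 45: smallest pos >= 45 is 74 -> NA
Op 3: route key 62: smallest pos >= 62 is 74 -> NA
Op 4: add NB@80 -> ring=[74:NA,80:NB]
Op 5: route key 57: smallest pos >= 57 is 74 -> NA
Op 6: add NC@18 -> ring=[18:NC,74:NA,80:NB]
Final route key 57: smallest pos >= 57 is 74 -> NA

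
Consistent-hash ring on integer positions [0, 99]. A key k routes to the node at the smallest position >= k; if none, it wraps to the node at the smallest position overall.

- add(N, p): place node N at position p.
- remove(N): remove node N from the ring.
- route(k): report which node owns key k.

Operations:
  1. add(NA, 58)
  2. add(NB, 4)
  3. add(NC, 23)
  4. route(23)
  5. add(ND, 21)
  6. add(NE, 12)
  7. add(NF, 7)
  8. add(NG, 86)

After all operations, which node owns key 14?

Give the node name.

Answer: ND

Derivation:
Op 1: add NA@58 -> ring=[58:NA]
Op 2: add NB@4 -> ring=[4:NB,58:NA]
Op 3: add NC@23 -> ring=[4:NB,23:NC,58:NA]
Op 4: route key 23: smallest pos >= 23 is 23 -> NC
Op 5: add ND@21 -> ring=[4:NB,21:ND,23:NC,58:NA]
Op 6: add NE@12 -> ring=[4:NB,12:NE,21:ND,23:NC,58:NA]
Op 7: add NF@7 -> ring=[4:NB,7:NF,12:NE,21:ND,23:NC,58:NA]
Op 8: add NG@86 -> ring=[4:NB,7:NF,12:NE,21:ND,23:NC,58:NA,86:NG]
Final route key 14: smallest pos >= 14 is 21 -> ND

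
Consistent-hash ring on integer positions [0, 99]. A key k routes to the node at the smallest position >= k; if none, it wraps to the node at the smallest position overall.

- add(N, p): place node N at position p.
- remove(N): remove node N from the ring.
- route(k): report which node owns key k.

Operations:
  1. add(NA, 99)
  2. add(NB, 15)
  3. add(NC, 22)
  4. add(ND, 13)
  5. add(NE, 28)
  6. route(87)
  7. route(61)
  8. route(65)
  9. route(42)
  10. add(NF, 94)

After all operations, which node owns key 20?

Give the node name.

Op 1: add NA@99 -> ring=[99:NA]
Op 2: add NB@15 -> ring=[15:NB,99:NA]
Op 3: add NC@22 -> ring=[15:NB,22:NC,99:NA]
Op 4: add ND@13 -> ring=[13:ND,15:NB,22:NC,99:NA]
Op 5: add NE@28 -> ring=[13:ND,15:NB,22:NC,28:NE,99:NA]
Op 6: route key 87: smallest pos >= 87 is 99 -> NA
Op 7: route key 61: smallest pos >= 61 is 99 -> NA
Op 8: route key 65: smallest pos >= 65 is 99 -> NA
Op 9: route key 42: smallest pos >= 42 is 99 -> NA
Op 10: add NF@94 -> ring=[13:ND,15:NB,22:NC,28:NE,94:NF,99:NA]
Final route key 20: smallest pos >= 20 is 22 -> NC

Answer: NC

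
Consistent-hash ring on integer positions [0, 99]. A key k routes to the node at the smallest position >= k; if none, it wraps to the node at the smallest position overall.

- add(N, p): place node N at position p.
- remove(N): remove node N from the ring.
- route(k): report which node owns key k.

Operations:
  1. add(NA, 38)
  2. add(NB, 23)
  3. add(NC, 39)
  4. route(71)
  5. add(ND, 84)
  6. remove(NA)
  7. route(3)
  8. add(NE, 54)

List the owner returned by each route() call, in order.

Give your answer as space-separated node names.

Op 1: add NA@38 -> ring=[38:NA]
Op 2: add NB@23 -> ring=[23:NB,38:NA]
Op 3: add NC@39 -> ring=[23:NB,38:NA,39:NC]
Op 4: route key 71: none >= 71, wrap to smallest pos 23 -> NB
Op 5: add ND@84 -> ring=[23:NB,38:NA,39:NC,84:ND]
Op 6: remove NA -> ring=[23:NB,39:NC,84:ND]
Op 7: route key 3: smallest pos >= 3 is 23 -> NB
Op 8: add NE@54 -> ring=[23:NB,39:NC,54:NE,84:ND]

Answer: NB NB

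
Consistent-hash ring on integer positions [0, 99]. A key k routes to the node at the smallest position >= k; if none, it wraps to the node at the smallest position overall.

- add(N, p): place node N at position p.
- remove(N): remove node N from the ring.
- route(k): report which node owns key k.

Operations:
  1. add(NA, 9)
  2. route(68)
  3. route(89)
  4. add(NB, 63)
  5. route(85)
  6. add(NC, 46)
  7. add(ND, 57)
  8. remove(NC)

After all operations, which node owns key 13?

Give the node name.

Op 1: add NA@9 -> ring=[9:NA]
Op 2: route key 68: none >= 68, wrap to smallest pos 9 -> NA
Op 3: route key 89: none >= 89, wrap to smallest pos 9 -> NA
Op 4: add NB@63 -> ring=[9:NA,63:NB]
Op 5: route key 85: none >= 85, wrap to smallest pos 9 -> NA
Op 6: add NC@46 -> ring=[9:NA,46:NC,63:NB]
Op 7: add ND@57 -> ring=[9:NA,46:NC,57:ND,63:NB]
Op 8: remove NC -> ring=[9:NA,57:ND,63:NB]
Final route key 13: smallest pos >= 13 is 57 -> ND

Answer: ND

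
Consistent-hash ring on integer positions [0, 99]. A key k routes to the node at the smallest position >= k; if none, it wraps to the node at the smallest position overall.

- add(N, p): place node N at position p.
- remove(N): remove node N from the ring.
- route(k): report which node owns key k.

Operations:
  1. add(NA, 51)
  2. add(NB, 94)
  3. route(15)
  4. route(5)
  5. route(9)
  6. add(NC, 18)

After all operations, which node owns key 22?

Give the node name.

Answer: NA

Derivation:
Op 1: add NA@51 -> ring=[51:NA]
Op 2: add NB@94 -> ring=[51:NA,94:NB]
Op 3: route key 15: smallest pos >= 15 is 51 -> NA
Op 4: route key 5: smallest pos >= 5 is 51 -> NA
Op 5: route key 9: smallest pos >= 9 is 51 -> NA
Op 6: add NC@18 -> ring=[18:NC,51:NA,94:NB]
Final route key 22: smallest pos >= 22 is 51 -> NA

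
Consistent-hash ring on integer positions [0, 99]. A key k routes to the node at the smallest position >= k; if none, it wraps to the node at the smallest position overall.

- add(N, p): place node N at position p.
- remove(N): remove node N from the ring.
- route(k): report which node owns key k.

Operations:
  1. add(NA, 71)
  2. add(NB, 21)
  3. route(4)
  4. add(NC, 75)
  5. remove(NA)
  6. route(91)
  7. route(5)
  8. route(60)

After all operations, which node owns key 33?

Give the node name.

Op 1: add NA@71 -> ring=[71:NA]
Op 2: add NB@21 -> ring=[21:NB,71:NA]
Op 3: route key 4: smallest pos >= 4 is 21 -> NB
Op 4: add NC@75 -> ring=[21:NB,71:NA,75:NC]
Op 5: remove NA -> ring=[21:NB,75:NC]
Op 6: route key 91: none >= 91, wrap to smallest pos 21 -> NB
Op 7: route key 5: smallest pos >= 5 is 21 -> NB
Op 8: route key 60: smallest pos >= 60 is 75 -> NC
Final route key 33: smallest pos >= 33 is 75 -> NC

Answer: NC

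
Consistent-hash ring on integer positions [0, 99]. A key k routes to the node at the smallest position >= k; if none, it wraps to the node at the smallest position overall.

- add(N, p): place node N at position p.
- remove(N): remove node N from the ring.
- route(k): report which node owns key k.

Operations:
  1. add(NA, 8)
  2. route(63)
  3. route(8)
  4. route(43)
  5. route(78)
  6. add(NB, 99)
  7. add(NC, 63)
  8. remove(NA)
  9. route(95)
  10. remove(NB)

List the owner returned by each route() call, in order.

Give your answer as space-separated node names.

Op 1: add NA@8 -> ring=[8:NA]
Op 2: route key 63: none >= 63, wrap to smallest pos 8 -> NA
Op 3: route key 8: smallest pos >= 8 is 8 -> NA
Op 4: route key 43: none >= 43, wrap to smallest pos 8 -> NA
Op 5: route key 78: none >= 78, wrap to smallest pos 8 -> NA
Op 6: add NB@99 -> ring=[8:NA,99:NB]
Op 7: add NC@63 -> ring=[8:NA,63:NC,99:NB]
Op 8: remove NA -> ring=[63:NC,99:NB]
Op 9: route key 95: smallest pos >= 95 is 99 -> NB
Op 10: remove NB -> ring=[63:NC]

Answer: NA NA NA NA NB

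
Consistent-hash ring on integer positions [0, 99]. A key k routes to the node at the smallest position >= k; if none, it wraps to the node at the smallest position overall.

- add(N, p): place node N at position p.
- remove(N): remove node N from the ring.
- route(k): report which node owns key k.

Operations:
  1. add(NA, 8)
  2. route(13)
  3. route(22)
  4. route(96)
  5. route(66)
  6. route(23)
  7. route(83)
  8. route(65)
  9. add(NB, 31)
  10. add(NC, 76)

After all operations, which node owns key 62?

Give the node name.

Answer: NC

Derivation:
Op 1: add NA@8 -> ring=[8:NA]
Op 2: route key 13: none >= 13, wrap to smallest pos 8 -> NA
Op 3: route key 22: none >= 22, wrap to smallest pos 8 -> NA
Op 4: route key 96: none >= 96, wrap to smallest pos 8 -> NA
Op 5: route key 66: none >= 66, wrap to smallest pos 8 -> NA
Op 6: route key 23: none >= 23, wrap to smallest pos 8 -> NA
Op 7: route key 83: none >= 83, wrap to smallest pos 8 -> NA
Op 8: route key 65: none >= 65, wrap to smallest pos 8 -> NA
Op 9: add NB@31 -> ring=[8:NA,31:NB]
Op 10: add NC@76 -> ring=[8:NA,31:NB,76:NC]
Final route key 62: smallest pos >= 62 is 76 -> NC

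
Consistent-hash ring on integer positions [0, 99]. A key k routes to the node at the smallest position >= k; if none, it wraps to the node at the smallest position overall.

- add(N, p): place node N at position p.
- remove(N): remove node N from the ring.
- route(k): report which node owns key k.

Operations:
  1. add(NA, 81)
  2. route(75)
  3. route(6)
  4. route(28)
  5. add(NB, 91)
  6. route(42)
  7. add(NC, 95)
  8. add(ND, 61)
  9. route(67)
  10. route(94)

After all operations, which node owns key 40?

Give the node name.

Op 1: add NA@81 -> ring=[81:NA]
Op 2: route key 75: smallest pos >= 75 is 81 -> NA
Op 3: route key 6: smallest pos >= 6 is 81 -> NA
Op 4: route key 28: smallest pos >= 28 is 81 -> NA
Op 5: add NB@91 -> ring=[81:NA,91:NB]
Op 6: route key 42: smallest pos >= 42 is 81 -> NA
Op 7: add NC@95 -> ring=[81:NA,91:NB,95:NC]
Op 8: add ND@61 -> ring=[61:ND,81:NA,91:NB,95:NC]
Op 9: route key 67: smallest pos >= 67 is 81 -> NA
Op 10: route key 94: smallest pos >= 94 is 95 -> NC
Final route key 40: smallest pos >= 40 is 61 -> ND

Answer: ND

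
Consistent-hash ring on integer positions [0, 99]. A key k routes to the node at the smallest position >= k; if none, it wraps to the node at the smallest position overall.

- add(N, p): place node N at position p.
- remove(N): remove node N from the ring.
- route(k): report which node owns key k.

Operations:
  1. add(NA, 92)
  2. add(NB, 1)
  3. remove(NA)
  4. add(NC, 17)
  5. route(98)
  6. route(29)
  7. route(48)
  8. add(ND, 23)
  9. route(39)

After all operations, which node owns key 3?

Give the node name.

Op 1: add NA@92 -> ring=[92:NA]
Op 2: add NB@1 -> ring=[1:NB,92:NA]
Op 3: remove NA -> ring=[1:NB]
Op 4: add NC@17 -> ring=[1:NB,17:NC]
Op 5: route key 98: none >= 98, wrap to smallest pos 1 -> NB
Op 6: route key 29: none >= 29, wrap to smallest pos 1 -> NB
Op 7: route key 48: none >= 48, wrap to smallest pos 1 -> NB
Op 8: add ND@23 -> ring=[1:NB,17:NC,23:ND]
Op 9: route key 39: none >= 39, wrap to smallest pos 1 -> NB
Final route key 3: smallest pos >= 3 is 17 -> NC

Answer: NC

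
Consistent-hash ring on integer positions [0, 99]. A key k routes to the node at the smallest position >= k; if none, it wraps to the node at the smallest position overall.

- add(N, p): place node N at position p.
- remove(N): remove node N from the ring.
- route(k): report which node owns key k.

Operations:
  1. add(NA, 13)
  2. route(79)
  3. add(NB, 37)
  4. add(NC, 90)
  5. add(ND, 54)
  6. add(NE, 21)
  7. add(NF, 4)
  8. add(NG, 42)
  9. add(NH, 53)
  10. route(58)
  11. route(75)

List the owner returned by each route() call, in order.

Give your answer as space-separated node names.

Op 1: add NA@13 -> ring=[13:NA]
Op 2: route key 79: none >= 79, wrap to smallest pos 13 -> NA
Op 3: add NB@37 -> ring=[13:NA,37:NB]
Op 4: add NC@90 -> ring=[13:NA,37:NB,90:NC]
Op 5: add ND@54 -> ring=[13:NA,37:NB,54:ND,90:NC]
Op 6: add NE@21 -> ring=[13:NA,21:NE,37:NB,54:ND,90:NC]
Op 7: add NF@4 -> ring=[4:NF,13:NA,21:NE,37:NB,54:ND,90:NC]
Op 8: add NG@42 -> ring=[4:NF,13:NA,21:NE,37:NB,42:NG,54:ND,90:NC]
Op 9: add NH@53 -> ring=[4:NF,13:NA,21:NE,37:NB,42:NG,53:NH,54:ND,90:NC]
Op 10: route key 58: smallest pos >= 58 is 90 -> NC
Op 11: route key 75: smallest pos >= 75 is 90 -> NC

Answer: NA NC NC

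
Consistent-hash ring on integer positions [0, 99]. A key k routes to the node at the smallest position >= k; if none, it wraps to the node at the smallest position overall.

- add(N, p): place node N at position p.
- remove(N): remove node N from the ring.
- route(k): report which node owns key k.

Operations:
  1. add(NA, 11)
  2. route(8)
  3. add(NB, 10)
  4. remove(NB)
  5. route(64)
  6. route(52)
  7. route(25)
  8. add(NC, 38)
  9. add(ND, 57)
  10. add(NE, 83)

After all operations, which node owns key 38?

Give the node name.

Answer: NC

Derivation:
Op 1: add NA@11 -> ring=[11:NA]
Op 2: route key 8: smallest pos >= 8 is 11 -> NA
Op 3: add NB@10 -> ring=[10:NB,11:NA]
Op 4: remove NB -> ring=[11:NA]
Op 5: route key 64: none >= 64, wrap to smallest pos 11 -> NA
Op 6: route key 52: none >= 52, wrap to smallest pos 11 -> NA
Op 7: route key 25: none >= 25, wrap to smallest pos 11 -> NA
Op 8: add NC@38 -> ring=[11:NA,38:NC]
Op 9: add ND@57 -> ring=[11:NA,38:NC,57:ND]
Op 10: add NE@83 -> ring=[11:NA,38:NC,57:ND,83:NE]
Final route key 38: smallest pos >= 38 is 38 -> NC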